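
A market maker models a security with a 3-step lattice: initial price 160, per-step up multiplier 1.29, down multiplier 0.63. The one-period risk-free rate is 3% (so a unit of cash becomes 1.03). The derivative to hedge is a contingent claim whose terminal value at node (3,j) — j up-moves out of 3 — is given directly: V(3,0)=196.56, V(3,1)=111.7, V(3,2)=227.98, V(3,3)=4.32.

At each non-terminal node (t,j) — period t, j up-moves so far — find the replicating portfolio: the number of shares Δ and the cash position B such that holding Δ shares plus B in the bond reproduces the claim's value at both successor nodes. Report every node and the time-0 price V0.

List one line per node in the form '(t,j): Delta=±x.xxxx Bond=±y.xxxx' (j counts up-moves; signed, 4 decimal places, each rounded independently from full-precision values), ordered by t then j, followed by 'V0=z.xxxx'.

(0,0): Delta=-0.3552 Bond=188.1245
(1,0): Delta=0.5406 Bond=103.4692
(1,1): Delta=-0.6396 Bond=252.4627
(2,0): Delta=-2.0247 Bond=269.4784
(2,1): Delta=1.3549 Bond=0.6849
(2,2): Delta=-1.2728 Bond=428.6152
V0=131.2864

Under the risk-neutral measure, an up-move has probability p* = (R−d)/(u−d) = 0.6061 and values discount at R = 1.03.
Terminal values V(3,·): V(3,0)=196.5600, V(3,1)=111.7000, V(3,2)=227.9800, V(3,3)=4.3200
  t=2,j=0: stock 63.5040 → up 81.9202 (V=111.7000), down 40.0075 (V=196.5600). Price 140.9026; hedge Δ=-2.0247, bond B=269.4784.
  t=2,j=1: stock 130.0320 → up 167.7413 (V=227.9800), down 81.9202 (V=111.7000). Price 176.8667; hedge Δ=1.3549, bond B=0.6849.
  t=2,j=2: stock 266.2560 → up 343.4702 (V=4.3200), down 167.7413 (V=227.9800). Price 89.7364; hedge Δ=-1.2728, bond B=428.6152.
  t=1,j=0: stock 100.8000 → up 130.0320 (V=176.8667), down 63.5040 (V=140.9026). Price 157.9602; hedge Δ=0.5406, bond B=103.4692.
  t=1,j=1: stock 206.4000 → up 266.2560 (V=89.7364), down 130.0320 (V=176.8667). Price 120.4471; hedge Δ=-0.6396, bond B=252.4627.
  t=0,j=0: stock 160.0000 → up 206.4000 (V=120.4471), down 100.8000 (V=157.9602). Price 131.2864; hedge Δ=-0.3552, bond B=188.1245.
Self-financing check: at every node Δ·S+B equals the discounted successor values.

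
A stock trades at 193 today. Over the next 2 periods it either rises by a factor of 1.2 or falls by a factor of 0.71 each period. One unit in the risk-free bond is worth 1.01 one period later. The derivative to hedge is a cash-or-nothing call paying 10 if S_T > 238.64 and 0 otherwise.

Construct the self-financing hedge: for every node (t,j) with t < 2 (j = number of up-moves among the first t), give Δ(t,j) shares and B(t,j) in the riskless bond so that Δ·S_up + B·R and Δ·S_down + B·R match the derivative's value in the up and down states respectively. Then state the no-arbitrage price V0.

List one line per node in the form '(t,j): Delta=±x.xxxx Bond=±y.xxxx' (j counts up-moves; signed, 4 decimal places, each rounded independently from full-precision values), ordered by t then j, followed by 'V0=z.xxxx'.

(0,0): Delta=0.0641 Bond=-8.6965
(1,0): Delta=0.0000 Bond=0.0000
(1,1): Delta=0.0881 Bond=-14.3463
V0=3.6746

Under the risk-neutral measure, an up-move has probability p* = (R−d)/(u−d) = 0.6122 and values discount at R = 1.01.
Terminal values V(2,·): V(2,0)=0.0000, V(2,1)=0.0000, V(2,2)=10.0000
Node (1,0) S=137.0300: V=(p*·0.0000+(1−p*)·0.0000)/1.01=0.0000; Δ=(0.0000−0.0000)/(164.4360−97.2913)=0.0000; B=V−Δ·S=0.0000
Node (1,1) S=231.6000: V=(p*·10.0000+(1−p*)·0.0000)/1.01=6.0618; Δ=(10.0000−0.0000)/(277.9200−164.4360)=0.0881; B=V−Δ·S=-14.3463
Node (0,0) S=193.0000: V=(p*·6.0618+(1−p*)·0.0000)/1.01=3.6746; Δ=(6.0618−0.0000)/(231.6000−137.0300)=0.0641; B=V−Δ·S=-8.6965
Self-financing check: at every node Δ·S+B equals the discounted successor values.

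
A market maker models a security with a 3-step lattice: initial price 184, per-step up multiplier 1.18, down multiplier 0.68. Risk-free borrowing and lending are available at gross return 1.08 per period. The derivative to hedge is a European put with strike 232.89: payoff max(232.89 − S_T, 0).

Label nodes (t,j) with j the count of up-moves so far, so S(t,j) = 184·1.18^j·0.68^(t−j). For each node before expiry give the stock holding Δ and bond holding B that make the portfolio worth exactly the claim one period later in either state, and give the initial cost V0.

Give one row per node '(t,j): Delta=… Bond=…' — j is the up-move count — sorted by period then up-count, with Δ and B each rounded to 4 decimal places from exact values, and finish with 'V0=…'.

Since d<R<u, set p* = (R−d)/(u−d) = 0.8000; price each node as the discounted p*-expectation of its children.
Terminal values V(3,·): V(3,0)=175.0345, V(3,1)=132.4937, V(3,2)=58.6729, V(3,3)=0.0000
(2,0): S=85.0816. Δ = (V_up−V_dn)/(S_up−S_dn) = (132.4937−175.0345)/(100.3963−57.8555) = -1.0000. V = [p*·132.4937 + (1−p*)·175.0345]/1.08 = 130.5573. B = V − Δ·S = 215.6389.
(2,1): S=147.6416. Δ = (V_up−V_dn)/(S_up−S_dn) = (58.6729−132.4937)/(174.2171−100.3963) = -1.0000. V = [p*·58.6729 + (1−p*)·132.4937]/1.08 = 67.9973. B = V − Δ·S = 215.6389.
(2,2): S=256.2016. Δ = (V_up−V_dn)/(S_up−S_dn) = (0.0000−58.6729)/(302.3179−174.2171) = -0.4580. V = [p*·0.0000 + (1−p*)·58.6729]/1.08 = 10.8654. B = V − Δ·S = 128.2112.
(1,0): S=125.1200. Δ = (V_up−V_dn)/(S_up−S_dn) = (67.9973−130.5573)/(147.6416−85.0816) = -1.0000. V = [p*·67.9973 + (1−p*)·130.5573]/1.08 = 74.5456. B = V − Δ·S = 199.6656.
(1,1): S=217.1200. Δ = (V_up−V_dn)/(S_up−S_dn) = (10.8654−67.9973)/(256.2016−147.6416) = -0.5263. V = [p*·10.8654 + (1−p*)·67.9973]/1.08 = 20.6405. B = V − Δ·S = 134.9044.
(0,0): S=184.0000. Δ = (V_up−V_dn)/(S_up−S_dn) = (20.6405−74.5456)/(217.1200−125.1200) = -0.5859. V = [p*·20.6405 + (1−p*)·74.5456]/1.08 = 29.0940. B = V − Δ·S = 136.9043.
Each (Δ,B) replicates both successor values, so the strategy is self-financing and V0 is arbitrage-free.

(0,0): Delta=-0.5859 Bond=136.9043
(1,0): Delta=-1.0000 Bond=199.6656
(1,1): Delta=-0.5263 Bond=134.9044
(2,0): Delta=-1.0000 Bond=215.6389
(2,1): Delta=-1.0000 Bond=215.6389
(2,2): Delta=-0.4580 Bond=128.2112
V0=29.0940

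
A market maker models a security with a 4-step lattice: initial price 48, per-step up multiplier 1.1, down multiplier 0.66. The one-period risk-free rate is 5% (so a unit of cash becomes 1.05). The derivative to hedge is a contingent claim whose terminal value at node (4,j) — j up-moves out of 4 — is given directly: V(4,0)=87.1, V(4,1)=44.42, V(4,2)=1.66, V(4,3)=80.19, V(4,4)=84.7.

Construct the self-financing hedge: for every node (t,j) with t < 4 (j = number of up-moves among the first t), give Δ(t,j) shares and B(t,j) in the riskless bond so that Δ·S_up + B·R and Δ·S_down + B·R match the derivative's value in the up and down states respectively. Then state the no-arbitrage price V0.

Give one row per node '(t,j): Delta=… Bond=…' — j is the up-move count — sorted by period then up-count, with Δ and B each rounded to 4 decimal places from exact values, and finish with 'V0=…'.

(0,0): Delta=0.9261 Bond=19.7245
(1,0): Delta=3.4182 Bond=-58.2398
(1,1): Delta=0.7344 Bond=30.8326
(2,0): Delta=-4.4256 Bond=102.8538
(2,1): Delta=4.0216 Bond=-82.1782
(2,2): Delta=0.4815 Bond=47.0604
(3,0): Delta=-7.0291 Bond=143.9238
(3,1): Delta=-4.2254 Bond=103.3905
(3,2): Delta=4.6560 Bond=-110.6048
(3,3): Delta=0.1604 Bond=69.9286
V0=64.1778

The replicating-portfolio and risk-neutral prices coincide; use p* = (1.05−0.66)/(1.1−0.66) = 0.8864 for the latter.
At expiry t=4: V(4,0)=87.1000, V(4,1)=44.4200, V(4,2)=1.6600, V(4,3)=80.1900, V(4,4)=84.7000
Node (3,0) S=13.7998: V=(p*·44.4200+(1−p*)·87.1000)/1.05=46.9238; Δ=(44.4200−87.1000)/(15.1798−9.1079)=-7.0291; B=V−Δ·S=143.9238
Node (3,1) S=22.9997: V=(p*·1.6600+(1−p*)·44.4200)/1.05=6.2087; Δ=(1.6600−44.4200)/(25.2996−15.1798)=-4.2254; B=V−Δ·S=103.3905
Node (3,2) S=38.3328: V=(p*·80.1900+(1−p*)·1.6600)/1.05=67.8725; Δ=(80.1900−1.6600)/(42.1661−25.2996)=4.6560; B=V−Δ·S=-110.6048
Node (3,3) S=63.8880: V=(p*·84.7000+(1−p*)·80.1900)/1.05=80.1786; Δ=(84.7000−80.1900)/(70.2768−42.1661)=0.1604; B=V−Δ·S=69.9286
Node (2,0) S=20.9088: V=(p*·6.2087+(1−p*)·46.9238)/1.05=10.3194; Δ=(6.2087−46.9238)/(22.9997−13.7998)=-4.4256; B=V−Δ·S=102.8538
Node (2,1) S=34.8480: V=(p*·67.8725+(1−p*)·6.2087)/1.05=57.9669; Δ=(67.8725−6.2087)/(38.3328−22.9997)=4.0216; B=V−Δ·S=-82.1782
Node (2,2) S=58.0800: V=(p*·80.1786+(1−p*)·67.8725)/1.05=75.0287; Δ=(80.1786−67.8725)/(63.8880−38.3328)=0.4815; B=V−Δ·S=47.0604
Node (1,0) S=31.6800: V=(p*·57.9669+(1−p*)·10.3194)/1.05=50.0499; Δ=(57.9669−10.3194)/(34.8480−20.9088)=3.4182; B=V−Δ·S=-58.2398
Node (1,1) S=52.8000: V=(p*·75.0287+(1−p*)·57.9669)/1.05=69.6094; Δ=(75.0287−57.9669)/(58.0800−34.8480)=0.7344; B=V−Δ·S=30.8326
Node (0,0) S=48.0000: V=(p*·69.6094+(1−p*)·50.0499)/1.05=64.1778; Δ=(69.6094−50.0499)/(52.8000−31.6800)=0.9261; B=V−Δ·S=19.7245
Each (Δ,B) replicates both successor values, so the strategy is self-financing and V0 is arbitrage-free.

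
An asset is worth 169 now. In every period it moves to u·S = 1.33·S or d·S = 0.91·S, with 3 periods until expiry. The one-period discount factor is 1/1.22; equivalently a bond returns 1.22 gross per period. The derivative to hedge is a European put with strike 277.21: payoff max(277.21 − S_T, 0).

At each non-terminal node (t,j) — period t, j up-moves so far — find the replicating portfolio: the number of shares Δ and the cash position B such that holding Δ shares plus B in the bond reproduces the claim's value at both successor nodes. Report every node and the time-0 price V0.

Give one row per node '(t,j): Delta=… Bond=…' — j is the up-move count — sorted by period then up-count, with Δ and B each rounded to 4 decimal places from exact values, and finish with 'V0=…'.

(0,0): Delta=-0.3792 Bond=74.4064
(1,0): Delta=-1.0000 Bond=186.2470
(1,1): Delta=-0.2285 Bond=56.8990
(2,0): Delta=-1.0000 Bond=227.2213
(2,1): Delta=-1.0000 Bond=227.2213
(2,2): Delta=-0.0412 Bond=13.4217
V0=10.3198

The replicating-portfolio and risk-neutral prices coincide; use p* = (1.22−0.91)/(1.33−0.91) = 0.7381 for the latter.
Terminal payoffs: V(3,0)=149.8565, V(3,1)=91.0780, V(3,2)=5.1709, V(3,3)=0.0000
Node (2,0) S=139.9489: V=(p*·91.0780+(1−p*)·149.8565)/1.22=87.2724; Δ=(91.0780−149.8565)/(186.1320−127.3535)=-1.0000; B=V−Δ·S=227.2213
Node (2,1) S=204.5407: V=(p*·5.1709+(1−p*)·91.0780)/1.22=22.6806; Δ=(5.1709−91.0780)/(272.0391−186.1320)=-1.0000; B=V−Δ·S=227.2213
Node (2,2) S=298.9441: V=(p*·0.0000+(1−p*)·5.1709)/1.22=1.1101; Δ=(0.0000−5.1709)/(397.5957−272.0391)=-0.0412; B=V−Δ·S=13.4217
Node (1,0) S=153.7900: V=(p*·22.6806+(1−p*)·87.2724)/1.22=32.4570; Δ=(22.6806−87.2724)/(204.5407−139.9489)=-1.0000; B=V−Δ·S=186.2470
Node (1,1) S=224.7700: V=(p*·1.1101+(1−p*)·22.6806)/1.22=5.5406; Δ=(1.1101−22.6806)/(298.9441−204.5407)=-0.2285; B=V−Δ·S=56.8990
Node (0,0) S=169.0000: V=(p*·5.5406+(1−p*)·32.4570)/1.22=10.3198; Δ=(5.5406−32.4570)/(224.7700−153.7900)=-0.3792; B=V−Δ·S=74.4064
Check: Δ(0,0)·S0 + B(0,0) = 10.3198 = V0.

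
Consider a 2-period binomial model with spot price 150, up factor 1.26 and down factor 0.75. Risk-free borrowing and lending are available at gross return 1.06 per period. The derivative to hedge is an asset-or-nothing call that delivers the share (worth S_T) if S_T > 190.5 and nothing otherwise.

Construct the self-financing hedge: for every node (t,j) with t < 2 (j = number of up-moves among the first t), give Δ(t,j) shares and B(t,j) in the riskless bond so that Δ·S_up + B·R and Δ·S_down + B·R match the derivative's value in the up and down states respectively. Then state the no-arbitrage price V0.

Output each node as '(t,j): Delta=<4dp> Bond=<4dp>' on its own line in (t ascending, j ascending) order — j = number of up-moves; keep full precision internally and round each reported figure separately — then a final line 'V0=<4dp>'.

Under the risk-neutral measure, an up-move has probability p* = (R−d)/(u−d) = 0.6078 and values discount at R = 1.06.
Terminal values V(2,·): V(2,0)=0.0000, V(2,1)=0.0000, V(2,2)=238.1400
Node (1,0) S=112.5000: V=(p*·0.0000+(1−p*)·0.0000)/1.06=0.0000; Δ=(0.0000−0.0000)/(141.7500−84.3750)=0.0000; B=V−Δ·S=0.0000
Node (1,1) S=189.0000: V=(p*·238.1400+(1−p*)·0.0000)/1.06=136.5583; Δ=(238.1400−0.0000)/(238.1400−141.7500)=2.4706; B=V−Δ·S=-330.3829
Node (0,0) S=150.0000: V=(p*·136.5583+(1−p*)·0.0000)/1.06=78.3076; Δ=(136.5583−0.0000)/(189.0000−112.5000)=1.7851; B=V−Δ·S=-189.4538
The time-0 hedge costs 78.3076, which is the no-arbitrage price.

(0,0): Delta=1.7851 Bond=-189.4538
(1,0): Delta=0.0000 Bond=0.0000
(1,1): Delta=2.4706 Bond=-330.3829
V0=78.3076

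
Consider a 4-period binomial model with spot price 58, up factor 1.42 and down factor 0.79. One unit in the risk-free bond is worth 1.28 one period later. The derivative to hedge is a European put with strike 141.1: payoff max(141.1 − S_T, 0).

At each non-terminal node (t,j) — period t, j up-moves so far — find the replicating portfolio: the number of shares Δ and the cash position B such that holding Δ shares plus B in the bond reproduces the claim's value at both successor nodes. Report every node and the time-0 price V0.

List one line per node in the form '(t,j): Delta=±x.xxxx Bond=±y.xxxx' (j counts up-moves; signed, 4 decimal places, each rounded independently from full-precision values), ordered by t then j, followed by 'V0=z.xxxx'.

(0,0): Delta=-0.4184 Bond=31.7450
(1,0): Delta=-1.0000 Bond=67.2817
(1,1): Delta=-0.3260 Bond=33.0198
(2,0): Delta=-1.0000 Bond=86.1206
(2,1): Delta=-1.0000 Bond=86.1206
(2,2): Delta=-0.2188 Bond=29.7353
(3,0): Delta=-1.0000 Bond=110.2344
(3,1): Delta=-1.0000 Bond=110.2344
(3,2): Delta=-1.0000 Bond=110.2344
(3,3): Delta=-0.0947 Bond=17.4403
V0=7.4768

No-arbitrage ⇒ martingale measure with p* = (R−d)/(u−d) = 0.7778.
Payoff layer (t=4): V(4,0)=118.5090, V(4,1)=100.4933, V(4,2)=68.1108, V(4,3)=9.9041, V(4,4)=0.0000
(3,0): S=28.5963. Δ = (V_up−V_dn)/(S_up−S_dn) = (100.4933−118.5090)/(40.6067−22.5910) = -1.0000. V = [p*·100.4933 + (1−p*)·118.5090]/1.28 = 81.6381. B = V − Δ·S = 110.2344.
(3,1): S=51.4009. Δ = (V_up−V_dn)/(S_up−S_dn) = (68.1108−100.4933)/(72.9892−40.6067) = -1.0000. V = [p*·68.1108 + (1−p*)·100.4933]/1.28 = 58.8335. B = V − Δ·S = 110.2344.
(3,2): S=92.3914. Δ = (V_up−V_dn)/(S_up−S_dn) = (9.9041−68.1108)/(131.1959−72.9892) = -1.0000. V = [p*·9.9041 + (1−p*)·68.1108]/1.28 = 17.8429. B = V − Δ·S = 110.2344.
(3,3): S=166.0707. Δ = (V_up−V_dn)/(S_up−S_dn) = (0.0000−9.9041)/(235.8204−131.1959) = -0.0947. V = [p*·0.0000 + (1−p*)·9.9041]/1.28 = 1.7195. B = V − Δ·S = 17.4403.
(2,0): S=36.1978. Δ = (V_up−V_dn)/(S_up−S_dn) = (58.8335−81.6381)/(51.4009−28.5963) = -1.0000. V = [p*·58.8335 + (1−p*)·81.6381]/1.28 = 49.9228. B = V − Δ·S = 86.1206.
(2,1): S=65.0644. Δ = (V_up−V_dn)/(S_up−S_dn) = (17.8429−58.8335)/(92.3914−51.4009) = -1.0000. V = [p*·17.8429 + (1−p*)·58.8335]/1.28 = 21.0562. B = V − Δ·S = 86.1206.
(2,2): S=116.9512. Δ = (V_up−V_dn)/(S_up−S_dn) = (1.7195−17.8429)/(166.0707−92.3914) = -0.2188. V = [p*·1.7195 + (1−p*)·17.8429]/1.28 = 4.1425. B = V − Δ·S = 29.7353.
(1,0): S=45.8200. Δ = (V_up−V_dn)/(S_up−S_dn) = (21.0562−49.9228)/(65.0644−36.1978) = -1.0000. V = [p*·21.0562 + (1−p*)·49.9228]/1.28 = 21.4617. B = V − Δ·S = 67.2817.
(1,1): S=82.3600. Δ = (V_up−V_dn)/(S_up−S_dn) = (4.1425−21.0562)/(116.9512−65.0644) = -0.3260. V = [p*·4.1425 + (1−p*)·21.0562]/1.28 = 6.1728. B = V − Δ·S = 33.0198.
(0,0): S=58.0000. Δ = (V_up−V_dn)/(S_up−S_dn) = (6.1728−21.4617)/(82.3600−45.8200) = -0.4184. V = [p*·6.1728 + (1−p*)·21.4617]/1.28 = 7.4768. B = V − Δ·S = 31.7450.
Self-financing check: at every node Δ·S+B equals the discounted successor values.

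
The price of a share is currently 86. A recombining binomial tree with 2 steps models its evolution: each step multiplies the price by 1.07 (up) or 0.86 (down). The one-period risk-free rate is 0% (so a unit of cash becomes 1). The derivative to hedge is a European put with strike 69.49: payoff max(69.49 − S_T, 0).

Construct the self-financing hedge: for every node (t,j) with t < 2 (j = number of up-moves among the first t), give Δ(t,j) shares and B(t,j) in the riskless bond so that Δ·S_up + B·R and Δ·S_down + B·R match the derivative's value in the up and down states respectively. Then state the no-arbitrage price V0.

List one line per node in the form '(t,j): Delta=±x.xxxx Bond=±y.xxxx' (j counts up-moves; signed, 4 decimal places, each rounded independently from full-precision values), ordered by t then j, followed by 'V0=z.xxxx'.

Under the risk-neutral measure, an up-move has probability p* = (R−d)/(u−d) = 0.6667 and values discount at R = 1.
Terminal payoffs: V(2,0)=5.8844, V(2,1)=0.0000, V(2,2)=0.0000
(1,0): S=73.9600. Δ = (V_up−V_dn)/(S_up−S_dn) = (0.0000−5.8844)/(79.1372−63.6056) = -0.3789. V = [p*·0.0000 + (1−p*)·5.8844]/1 = 1.9615. B = V − Δ·S = 29.9824.
(1,1): S=92.0200. Δ = (V_up−V_dn)/(S_up−S_dn) = (0.0000−0.0000)/(98.4614−79.1372) = 0.0000. V = [p*·0.0000 + (1−p*)·0.0000]/1 = 0.0000. B = V − Δ·S = 0.0000.
(0,0): S=86.0000. Δ = (V_up−V_dn)/(S_up−S_dn) = (0.0000−1.9615)/(92.0200−73.9600) = -0.1086. V = [p*·0.0000 + (1−p*)·1.9615]/1 = 0.6538. B = V − Δ·S = 9.9941.
Root portfolio cost Δ·86+B reproduces V0=0.6538.

(0,0): Delta=-0.1086 Bond=9.9941
(1,0): Delta=-0.3789 Bond=29.9824
(1,1): Delta=0.0000 Bond=0.0000
V0=0.6538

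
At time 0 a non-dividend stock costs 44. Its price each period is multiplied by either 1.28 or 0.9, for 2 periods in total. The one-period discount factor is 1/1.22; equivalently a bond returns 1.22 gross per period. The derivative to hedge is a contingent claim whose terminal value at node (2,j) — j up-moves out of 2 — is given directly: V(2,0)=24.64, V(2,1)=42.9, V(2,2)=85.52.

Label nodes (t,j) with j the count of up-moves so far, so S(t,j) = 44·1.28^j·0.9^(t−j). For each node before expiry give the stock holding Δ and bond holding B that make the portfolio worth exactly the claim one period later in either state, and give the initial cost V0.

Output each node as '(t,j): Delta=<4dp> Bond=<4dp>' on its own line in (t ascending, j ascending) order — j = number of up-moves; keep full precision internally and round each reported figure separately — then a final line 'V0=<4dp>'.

Since d<R<u, set p* = (R−d)/(u−d) = 0.8421; price each node as the discounted p*-expectation of its children.
At expiry t=2: V(2,0)=24.6400, V(2,1)=42.9000, V(2,2)=85.5200
(1,0): S=39.6000. Δ = (V_up−V_dn)/(S_up−S_dn) = (42.9000−24.6400)/(50.6880−35.6400) = 1.2135. V = [p*·42.9000 + (1−p*)·24.6400]/1.22 = 32.8007. B = V − Δ·S = -15.2519.
(1,1): S=56.3200. Δ = (V_up−V_dn)/(S_up−S_dn) = (85.5200−42.9000)/(72.0896−50.6880) = 1.9914. V = [p*·85.5200 + (1−p*)·42.9000]/1.22 = 64.5824. B = V − Δ·S = -47.5755.
(0,0): S=44.0000. Δ = (V_up−V_dn)/(S_up−S_dn) = (64.5824−32.8007)/(56.3200−39.6000) = 1.9008. V = [p*·64.5824 + (1−p*)·32.8007]/1.22 = 48.8231. B = V − Δ·S = -34.8129.
Root portfolio cost Δ·44+B reproduces V0=48.8231.

(0,0): Delta=1.9008 Bond=-34.8129
(1,0): Delta=1.2135 Bond=-15.2519
(1,1): Delta=1.9914 Bond=-47.5755
V0=48.8231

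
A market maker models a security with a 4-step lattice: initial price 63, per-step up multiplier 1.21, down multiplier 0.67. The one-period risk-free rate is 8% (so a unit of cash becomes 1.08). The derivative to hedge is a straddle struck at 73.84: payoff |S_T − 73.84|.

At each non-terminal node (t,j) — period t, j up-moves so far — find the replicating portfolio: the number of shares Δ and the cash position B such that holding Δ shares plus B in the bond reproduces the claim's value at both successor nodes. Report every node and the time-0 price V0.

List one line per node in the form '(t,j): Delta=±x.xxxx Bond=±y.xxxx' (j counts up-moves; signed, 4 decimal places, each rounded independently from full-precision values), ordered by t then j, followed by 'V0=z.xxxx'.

(0,0): Delta=0.2493 Bond=6.0513
(1,0): Delta=-0.9593 Bond=57.5519
(1,1): Delta=0.4615 Bond=-9.6405
(2,0): Delta=-1.0000 Bond=63.3059
(2,1): Delta=-0.9522 Bond=61.7914
(2,2): Delta=0.7097 Bond=-33.3055
(3,0): Delta=-1.0000 Bond=68.3704
(3,1): Delta=-1.0000 Bond=68.3704
(3,2): Delta=-0.9438 Bond=66.2161
(3,3): Delta=1.0000 Bond=-68.3704
V0=21.7568

The replicating-portfolio and risk-neutral prices coincide; use p* = (1.08−0.67)/(1.21−0.67) = 0.7593 for the latter.
Terminal payoffs: V(4,0)=61.1448, V(4,1)=50.9128, V(4,2)=32.4342, V(4,3)=0.9376, V(4,4)=61.2061
(3,0): S=18.9481. Δ = (V_up−V_dn)/(S_up−S_dn) = (50.9128−61.1448)/(22.9272−12.6952) = -1.0000. V = [p*·50.9128 + (1−p*)·61.1448]/1.08 = 49.4223. B = V − Δ·S = 68.3704.
(3,1): S=34.2196. Δ = (V_up−V_dn)/(S_up−S_dn) = (32.4342−50.9128)/(41.4058−22.9272) = -1.0000. V = [p*·32.4342 + (1−p*)·50.9128]/1.08 = 34.1507. B = V − Δ·S = 68.3704.
(3,2): S=61.7997. Δ = (V_up−V_dn)/(S_up−S_dn) = (0.9376−32.4342)/(74.7776−41.4058) = -0.9438. V = [p*·0.9376 + (1−p*)·32.4342]/1.08 = 7.8890. B = V − Δ·S = 66.2161.
(3,3): S=111.6083. Δ = (V_up−V_dn)/(S_up−S_dn) = (61.2061−0.9376)/(135.0461−74.7776) = 1.0000. V = [p*·61.2061 + (1−p*)·0.9376]/1.08 = 43.2380. B = V − Δ·S = -68.3704.
(2,0): S=28.2807. Δ = (V_up−V_dn)/(S_up−S_dn) = (34.1507−49.4223)/(34.2196−18.9481) = -1.0000. V = [p*·34.1507 + (1−p*)·49.4223]/1.08 = 35.0252. B = V − Δ·S = 63.3059.
(2,1): S=51.0741. Δ = (V_up−V_dn)/(S_up−S_dn) = (7.8890−34.1507)/(61.7997−34.2196) = -0.9522. V = [p*·7.8890 + (1−p*)·34.1507]/1.08 = 13.1586. B = V − Δ·S = 61.7914.
(2,2): S=92.2383. Δ = (V_up−V_dn)/(S_up−S_dn) = (43.2380−7.8890)/(111.6083−61.7997) = 0.7097. V = [p*·43.2380 + (1−p*)·7.8890]/1.08 = 32.1556. B = V − Δ·S = -33.3055.
(1,0): S=42.2100. Δ = (V_up−V_dn)/(S_up−S_dn) = (13.1586−35.0252)/(51.0741−28.2807) = -0.9593. V = [p*·13.1586 + (1−p*)·35.0252]/1.08 = 17.0581. B = V − Δ·S = 57.5519.
(1,1): S=76.2300. Δ = (V_up−V_dn)/(S_up−S_dn) = (32.1556−13.1586)/(92.2383−51.0741) = 0.4615. V = [p*·32.1556 + (1−p*)·13.1586]/1.08 = 25.5391. B = V − Δ·S = -9.6405.
(0,0): S=63.0000. Δ = (V_up−V_dn)/(S_up−S_dn) = (25.5391−17.0581)/(76.2300−42.2100) = 0.2493. V = [p*·25.5391 + (1−p*)·17.0581]/1.08 = 21.7568. B = V − Δ·S = 6.0513.
The time-0 hedge costs 21.7568, which is the no-arbitrage price.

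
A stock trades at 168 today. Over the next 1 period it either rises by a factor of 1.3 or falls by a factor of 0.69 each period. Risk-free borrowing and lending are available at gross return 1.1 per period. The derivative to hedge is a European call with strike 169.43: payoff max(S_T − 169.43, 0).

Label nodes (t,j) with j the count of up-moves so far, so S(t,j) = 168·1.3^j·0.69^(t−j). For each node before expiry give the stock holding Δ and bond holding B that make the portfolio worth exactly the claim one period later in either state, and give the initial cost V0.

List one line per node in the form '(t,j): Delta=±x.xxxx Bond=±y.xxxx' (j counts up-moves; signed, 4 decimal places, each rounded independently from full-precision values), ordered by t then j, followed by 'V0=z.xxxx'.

(0,0): Delta=0.4778 Bond=-50.3566
V0=29.9221

The replicating-portfolio and risk-neutral prices coincide; use p* = (1.1−0.69)/(1.3−0.69) = 0.6721 for the latter.
Payoff layer (t=1): V(1,0)=0.0000, V(1,1)=48.9700
Node (0,0) S=168.0000: V=(p*·48.9700+(1−p*)·0.0000)/1.1=29.9221; Δ=(48.9700−0.0000)/(218.4000−115.9200)=0.4778; B=V−Δ·S=-50.3566
Self-financing check: at every node Δ·S+B equals the discounted successor values.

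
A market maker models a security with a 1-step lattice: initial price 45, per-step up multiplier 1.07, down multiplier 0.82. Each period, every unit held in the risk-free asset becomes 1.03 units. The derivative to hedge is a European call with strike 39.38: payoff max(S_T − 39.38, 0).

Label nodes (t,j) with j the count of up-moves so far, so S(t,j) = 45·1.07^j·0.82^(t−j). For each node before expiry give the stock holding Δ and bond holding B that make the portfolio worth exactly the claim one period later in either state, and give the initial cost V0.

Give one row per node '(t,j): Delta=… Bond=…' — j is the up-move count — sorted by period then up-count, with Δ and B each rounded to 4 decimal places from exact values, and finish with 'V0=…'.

(0,0): Delta=0.7796 Bond=-27.9278
V0=7.1522

Since d<R<u, set p* = (R−d)/(u−d) = 0.8400; price each node as the discounted p*-expectation of its children.
Terminal payoffs: V(1,0)=0.0000, V(1,1)=8.7700
Node (0,0) S=45.0000: V=(p*·8.7700+(1−p*)·0.0000)/1.03=7.1522; Δ=(8.7700−0.0000)/(48.1500−36.9000)=0.7796; B=V−Δ·S=-27.9278
Check: Δ(0,0)·S0 + B(0,0) = 7.1522 = V0.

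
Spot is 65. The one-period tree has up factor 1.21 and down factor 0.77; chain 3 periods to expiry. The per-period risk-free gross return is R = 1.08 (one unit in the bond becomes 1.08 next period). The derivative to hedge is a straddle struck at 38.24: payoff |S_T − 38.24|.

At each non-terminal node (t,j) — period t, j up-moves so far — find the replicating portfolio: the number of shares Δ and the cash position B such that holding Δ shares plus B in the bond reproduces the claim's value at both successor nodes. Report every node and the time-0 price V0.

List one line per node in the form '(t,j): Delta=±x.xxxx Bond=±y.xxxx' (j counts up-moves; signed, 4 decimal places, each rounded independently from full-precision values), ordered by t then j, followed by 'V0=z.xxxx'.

(0,0): Delta=0.9552 Bond=-27.0916
(1,0): Delta=0.7872 Bond=-20.8516
(1,1): Delta=1.0000 Bond=-32.7846
(2,0): Delta=-0.0102 Bond=8.2125
(2,1): Delta=1.0000 Bond=-35.4074
(2,2): Delta=1.0000 Bond=-35.4074
V0=34.9946

No-arbitrage ⇒ martingale measure with p* = (R−d)/(u−d) = 0.7045.
At expiry t=3: V(3,0)=8.5654, V(3,1)=8.3916, V(3,2)=35.0382, V(3,3)=76.9115
(2,0): S=38.5385. Δ = (V_up−V_dn)/(S_up−S_dn) = (8.3916−8.5654)/(46.6316−29.6746) = -0.0102. V = [p*·8.3916 + (1−p*)·8.5654]/1.08 = 7.8175. B = V − Δ·S = 8.2125.
(2,1): S=60.5605. Δ = (V_up−V_dn)/(S_up−S_dn) = (35.0382−8.3916)/(73.2782−46.6316) = 1.0000. V = [p*·35.0382 + (1−p*)·8.3916]/1.08 = 25.1531. B = V − Δ·S = -35.4074.
(2,2): S=95.1665. Δ = (V_up−V_dn)/(S_up−S_dn) = (76.9115−35.0382)/(115.1515−73.2782) = 1.0000. V = [p*·76.9115 + (1−p*)·35.0382]/1.08 = 59.7591. B = V − Δ·S = -35.4074.
(1,0): S=50.0500. Δ = (V_up−V_dn)/(S_up−S_dn) = (25.1531−7.8175)/(60.5605−38.5385) = 0.7872. V = [p*·25.1531 + (1−p*)·7.8175]/1.08 = 18.5474. B = V − Δ·S = -20.8516.
(1,1): S=78.6500. Δ = (V_up−V_dn)/(S_up−S_dn) = (59.7591−25.1531)/(95.1665−60.5605) = 1.0000. V = [p*·59.7591 + (1−p*)·25.1531]/1.08 = 45.8654. B = V − Δ·S = -32.7846.
(0,0): S=65.0000. Δ = (V_up−V_dn)/(S_up−S_dn) = (45.8654−18.5474)/(78.6500−50.0500) = 0.9552. V = [p*·45.8654 + (1−p*)·18.5474]/1.08 = 34.9946. B = V − Δ·S = -27.0916.
The time-0 hedge costs 34.9946, which is the no-arbitrage price.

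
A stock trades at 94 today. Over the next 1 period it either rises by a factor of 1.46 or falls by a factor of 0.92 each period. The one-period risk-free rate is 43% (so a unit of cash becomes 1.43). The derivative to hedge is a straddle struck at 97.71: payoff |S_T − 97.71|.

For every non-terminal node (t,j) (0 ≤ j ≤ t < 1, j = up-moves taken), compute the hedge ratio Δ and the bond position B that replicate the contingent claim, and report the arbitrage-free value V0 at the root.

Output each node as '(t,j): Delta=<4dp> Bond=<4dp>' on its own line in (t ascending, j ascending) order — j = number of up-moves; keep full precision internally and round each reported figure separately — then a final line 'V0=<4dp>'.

The replicating-portfolio and risk-neutral prices coincide; use p* = (1.43−0.92)/(1.46−0.92) = 0.9444 for the latter.
Terminal values V(1,·): V(1,0)=11.2300, V(1,1)=39.5300
  t=0,j=0: stock 94.0000 → up 137.2400 (V=39.5300), down 86.4800 (V=11.2300). Price 26.5439; hedge Δ=0.5575, bond B=-25.8635.
Each (Δ,B) replicates both successor values, so the strategy is self-financing and V0 is arbitrage-free.

(0,0): Delta=0.5575 Bond=-25.8635
V0=26.5439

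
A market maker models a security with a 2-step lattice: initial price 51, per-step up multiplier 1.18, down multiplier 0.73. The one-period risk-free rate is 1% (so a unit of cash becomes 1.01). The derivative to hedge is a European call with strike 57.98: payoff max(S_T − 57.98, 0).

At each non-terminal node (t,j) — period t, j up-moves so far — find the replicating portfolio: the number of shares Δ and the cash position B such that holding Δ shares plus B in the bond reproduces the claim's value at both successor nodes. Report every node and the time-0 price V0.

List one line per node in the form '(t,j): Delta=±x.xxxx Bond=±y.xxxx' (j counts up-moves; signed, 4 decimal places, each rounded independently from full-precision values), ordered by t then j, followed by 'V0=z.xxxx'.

Under the risk-neutral measure, an up-move has probability p* = (R−d)/(u−d) = 0.6222 and values discount at R = 1.01.
Payoff layer (t=2): V(2,0)=0.0000, V(2,1)=0.0000, V(2,2)=13.0324
  t=1,j=0: stock 37.2300 → up 43.9314 (V=0.0000), down 27.1779 (V=0.0000). Price 0.0000; hedge Δ=0.0000, bond B=0.0000.
  t=1,j=1: stock 60.1800 → up 71.0124 (V=13.0324), down 43.9314 (V=0.0000). Price 8.0288; hedge Δ=0.4812, bond B=-20.9321.
  t=0,j=0: stock 51.0000 → up 60.1800 (V=8.0288), down 37.2300 (V=0.0000). Price 4.9462; hedge Δ=0.3498, bond B=-12.8955.
Root portfolio cost Δ·51+B reproduces V0=4.9462.

(0,0): Delta=0.3498 Bond=-12.8955
(1,0): Delta=0.0000 Bond=0.0000
(1,1): Delta=0.4812 Bond=-20.9321
V0=4.9462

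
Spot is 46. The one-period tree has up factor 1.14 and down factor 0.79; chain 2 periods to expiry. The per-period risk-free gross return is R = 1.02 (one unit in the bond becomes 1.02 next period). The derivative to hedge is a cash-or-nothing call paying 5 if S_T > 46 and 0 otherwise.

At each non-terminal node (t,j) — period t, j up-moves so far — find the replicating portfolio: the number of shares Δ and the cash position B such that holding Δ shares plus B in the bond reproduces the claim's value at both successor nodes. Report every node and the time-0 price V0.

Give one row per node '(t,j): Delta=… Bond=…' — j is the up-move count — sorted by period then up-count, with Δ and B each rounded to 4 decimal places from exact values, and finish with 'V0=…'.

The replicating-portfolio and risk-neutral prices coincide; use p* = (1.02−0.79)/(1.14−0.79) = 0.6571 for the latter.
Terminal values V(2,·): V(2,0)=0.0000, V(2,1)=0.0000, V(2,2)=5.0000
Node (1,0) S=36.3400: V=(p*·0.0000+(1−p*)·0.0000)/1.02=0.0000; Δ=(0.0000−0.0000)/(41.4276−28.7086)=0.0000; B=V−Δ·S=0.0000
Node (1,1) S=52.4400: V=(p*·5.0000+(1−p*)·0.0000)/1.02=3.2213; Δ=(5.0000−0.0000)/(59.7816−41.4276)=0.2724; B=V−Δ·S=-11.0644
Node (0,0) S=46.0000: V=(p*·3.2213+(1−p*)·0.0000)/1.02=2.0753; Δ=(3.2213−0.0000)/(52.4400−36.3400)=0.2001; B=V−Δ·S=-7.1283
Each (Δ,B) replicates both successor values, so the strategy is self-financing and V0 is arbitrage-free.

(0,0): Delta=0.2001 Bond=-7.1283
(1,0): Delta=0.0000 Bond=0.0000
(1,1): Delta=0.2724 Bond=-11.0644
V0=2.0753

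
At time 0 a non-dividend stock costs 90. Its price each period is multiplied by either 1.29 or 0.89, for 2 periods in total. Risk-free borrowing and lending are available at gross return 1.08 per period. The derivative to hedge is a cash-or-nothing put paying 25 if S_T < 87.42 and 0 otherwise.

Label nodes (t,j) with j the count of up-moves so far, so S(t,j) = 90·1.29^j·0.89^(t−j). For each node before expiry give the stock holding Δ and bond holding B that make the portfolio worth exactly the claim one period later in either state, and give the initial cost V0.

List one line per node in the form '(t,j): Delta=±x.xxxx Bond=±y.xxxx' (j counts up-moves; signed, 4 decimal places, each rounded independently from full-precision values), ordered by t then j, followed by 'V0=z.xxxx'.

The replicating-portfolio and risk-neutral prices coincide; use p* = (1.08−0.89)/(1.29−0.89) = 0.4750 for the latter.
Terminal values V(2,·): V(2,0)=25.0000, V(2,1)=0.0000, V(2,2)=0.0000
Node (1,0) S=80.1000: V=(p*·0.0000+(1−p*)·25.0000)/1.08=12.1528; Δ=(0.0000−25.0000)/(103.3290−71.2890)=-0.7803; B=V−Δ·S=74.6528
Node (1,1) S=116.1000: V=(p*·0.0000+(1−p*)·0.0000)/1.08=0.0000; Δ=(0.0000−0.0000)/(149.7690−103.3290)=0.0000; B=V−Δ·S=0.0000
Node (0,0) S=90.0000: V=(p*·0.0000+(1−p*)·12.1528)/1.08=5.9076; Δ=(0.0000−12.1528)/(116.1000−80.1000)=-0.3376; B=V−Δ·S=36.2895
Root portfolio cost Δ·90+B reproduces V0=5.9076.

(0,0): Delta=-0.3376 Bond=36.2895
(1,0): Delta=-0.7803 Bond=74.6528
(1,1): Delta=0.0000 Bond=0.0000
V0=5.9076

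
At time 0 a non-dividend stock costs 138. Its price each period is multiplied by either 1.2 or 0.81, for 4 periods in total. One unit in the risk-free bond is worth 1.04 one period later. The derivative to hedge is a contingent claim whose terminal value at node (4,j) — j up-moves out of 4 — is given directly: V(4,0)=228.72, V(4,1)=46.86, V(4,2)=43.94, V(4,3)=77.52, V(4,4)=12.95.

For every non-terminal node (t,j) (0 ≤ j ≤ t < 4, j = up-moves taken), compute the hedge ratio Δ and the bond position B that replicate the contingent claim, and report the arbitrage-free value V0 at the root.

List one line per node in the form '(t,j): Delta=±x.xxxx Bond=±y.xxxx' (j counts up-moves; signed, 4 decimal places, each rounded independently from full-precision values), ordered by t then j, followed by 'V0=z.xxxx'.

Since d<R<u, set p* = (R−d)/(u−d) = 0.5897; price each node as the discounted p*-expectation of its children.
At expiry t=4: V(4,0)=228.7200, V(4,1)=46.8600, V(4,2)=43.9400, V(4,3)=77.5200, V(4,4)=12.9500
(3,0): S=73.3389. Δ = (V_up−V_dn)/(S_up−S_dn) = (46.8600−228.7200)/(88.0066−59.4045) = -6.3583. V = [p*·46.8600 + (1−p*)·228.7200]/1.04 = 116.7973. B = V − Δ·S = 583.1050.
(3,1): S=108.6502. Δ = (V_up−V_dn)/(S_up−S_dn) = (43.9400−46.8600)/(130.3802−88.0066) = -0.0689. V = [p*·43.9400 + (1−p*)·46.8600]/1.04 = 43.4019. B = V − Δ·S = 50.8891.
(3,2): S=160.9632. Δ = (V_up−V_dn)/(S_up−S_dn) = (77.5200−43.9400)/(193.1558−130.3802) = 0.5349. V = [p*·77.5200 + (1−p*)·43.9400]/1.04 = 61.2919. B = V − Δ·S = -24.8107.
(3,3): S=238.4640. Δ = (V_up−V_dn)/(S_up−S_dn) = (12.9500−77.5200)/(286.1568−193.1558) = -0.6943. V = [p*·12.9500 + (1−p*)·77.5200]/1.04 = 37.9233. B = V − Δ·S = 203.4874.
(2,0): S=90.5418. Δ = (V_up−V_dn)/(S_up−S_dn) = (43.4019−116.7973)/(108.6502−73.3389) = -2.0785. V = [p*·43.4019 + (1−p*)·116.7973]/1.04 = 70.6854. B = V − Δ·S = 258.8789.
(2,1): S=134.1360. Δ = (V_up−V_dn)/(S_up−S_dn) = (61.2919−43.4019)/(160.9632−108.6502) = 0.3420. V = [p*·61.2919 + (1−p*)·43.4019]/1.04 = 51.8773. B = V − Δ·S = 6.0054.
(2,2): S=198.7200. Δ = (V_up−V_dn)/(S_up−S_dn) = (37.9233−61.2919)/(238.4640−160.9632) = -0.3015. V = [p*·37.9233 + (1−p*)·61.2919]/1.04 = 45.6831. B = V − Δ·S = 105.6026.
(1,0): S=111.7800. Δ = (V_up−V_dn)/(S_up−S_dn) = (51.8773−70.6854)/(134.1360−90.5418) = -0.4314. V = [p*·51.8773 + (1−p*)·70.6854]/1.04 = 57.3014. B = V − Δ·S = 105.5273.
(1,1): S=165.6000. Δ = (V_up−V_dn)/(S_up−S_dn) = (45.6831−51.8773)/(198.7200−134.1360) = -0.0959. V = [p*·45.6831 + (1−p*)·51.8773]/1.04 = 46.3695. B = V − Δ·S = 62.2521.
(0,0): S=138.0000. Δ = (V_up−V_dn)/(S_up−S_dn) = (46.3695−57.3014)/(165.6000−111.7800) = -0.2031. V = [p*·46.3695 + (1−p*)·57.3014]/1.04 = 48.8985. B = V − Δ·S = 76.9289.
The time-0 hedge costs 48.8985, which is the no-arbitrage price.

(0,0): Delta=-0.2031 Bond=76.9289
(1,0): Delta=-0.4314 Bond=105.5273
(1,1): Delta=-0.0959 Bond=62.2521
(2,0): Delta=-2.0785 Bond=258.8789
(2,1): Delta=0.3420 Bond=6.0054
(2,2): Delta=-0.3015 Bond=105.6026
(3,0): Delta=-6.3583 Bond=583.1050
(3,1): Delta=-0.0689 Bond=50.8891
(3,2): Delta=0.5349 Bond=-24.8107
(3,3): Delta=-0.6943 Bond=203.4874
V0=48.8985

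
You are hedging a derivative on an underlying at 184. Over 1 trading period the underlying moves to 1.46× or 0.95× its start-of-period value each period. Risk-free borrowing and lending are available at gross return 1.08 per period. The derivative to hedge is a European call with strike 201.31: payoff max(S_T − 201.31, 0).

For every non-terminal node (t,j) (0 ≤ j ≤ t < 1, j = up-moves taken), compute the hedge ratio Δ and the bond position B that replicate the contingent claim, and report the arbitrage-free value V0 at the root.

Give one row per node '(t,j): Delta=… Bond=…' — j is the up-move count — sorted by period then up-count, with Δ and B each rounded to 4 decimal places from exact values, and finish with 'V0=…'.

(0,0): Delta=0.7175 Bond=-116.1284
V0=15.8912

No-arbitrage ⇒ martingale measure with p* = (R−d)/(u−d) = 0.2549.
Payoff layer (t=1): V(1,0)=0.0000, V(1,1)=67.3300
  t=0,j=0: stock 184.0000 → up 268.6400 (V=67.3300), down 174.8000 (V=0.0000). Price 15.8912; hedge Δ=0.7175, bond B=-116.1284.
The time-0 hedge costs 15.8912, which is the no-arbitrage price.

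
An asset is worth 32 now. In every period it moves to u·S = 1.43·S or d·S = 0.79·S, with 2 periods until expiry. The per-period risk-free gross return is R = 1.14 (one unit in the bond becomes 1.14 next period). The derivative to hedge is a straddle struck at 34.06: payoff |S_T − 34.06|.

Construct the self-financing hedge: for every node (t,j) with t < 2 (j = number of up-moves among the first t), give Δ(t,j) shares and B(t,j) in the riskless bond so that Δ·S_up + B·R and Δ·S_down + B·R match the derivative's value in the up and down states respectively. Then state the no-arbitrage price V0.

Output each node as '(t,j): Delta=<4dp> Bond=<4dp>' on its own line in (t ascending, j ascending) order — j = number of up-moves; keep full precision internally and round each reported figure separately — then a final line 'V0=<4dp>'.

No-arbitrage ⇒ martingale measure with p* = (R−d)/(u−d) = 0.5469.
Terminal values V(2,·): V(2,0)=14.0888, V(2,1)=2.0904, V(2,2)=31.3768
Node (1,0) S=25.2800: V=(p*·2.0904+(1−p*)·14.0888)/1.14=6.6028; Δ=(2.0904−14.0888)/(36.1504−19.9712)=-0.7416; B=V−Δ·S=25.3503
Node (1,1) S=45.7600: V=(p*·31.3768+(1−p*)·2.0904)/1.14=15.8828; Δ=(31.3768−2.0904)/(65.4368−36.1504)=1.0000; B=V−Δ·S=-29.8772
Node (0,0) S=32.0000: V=(p*·15.8828+(1−p*)·6.6028)/1.14=10.2437; Δ=(15.8828−6.6028)/(45.7600−25.2800)=0.4531; B=V−Δ·S=-4.2564
Self-financing check: at every node Δ·S+B equals the discounted successor values.

(0,0): Delta=0.4531 Bond=-4.2564
(1,0): Delta=-0.7416 Bond=25.3503
(1,1): Delta=1.0000 Bond=-29.8772
V0=10.2437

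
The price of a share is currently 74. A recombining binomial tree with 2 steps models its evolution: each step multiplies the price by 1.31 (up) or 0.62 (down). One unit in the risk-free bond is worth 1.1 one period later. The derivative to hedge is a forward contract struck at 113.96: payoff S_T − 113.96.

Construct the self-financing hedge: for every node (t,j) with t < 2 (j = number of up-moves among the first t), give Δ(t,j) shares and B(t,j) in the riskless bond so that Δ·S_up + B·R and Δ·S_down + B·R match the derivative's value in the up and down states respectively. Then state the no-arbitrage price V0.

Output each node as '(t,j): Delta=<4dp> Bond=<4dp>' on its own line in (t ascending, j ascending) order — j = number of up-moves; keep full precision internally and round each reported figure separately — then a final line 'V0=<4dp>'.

The replicating-portfolio and risk-neutral prices coincide; use p* = (1.1−0.62)/(1.31−0.62) = 0.6957 for the latter.
Payoff layer (t=2): V(2,0)=-85.5144, V(2,1)=-53.8572, V(2,2)=13.0314
Node (1,0) S=45.8800: V=(p*·-53.8572+(1−p*)·-85.5144)/1.1=-57.7200; Δ=(-53.8572−-85.5144)/(60.1028−28.4456)=1.0000; B=V−Δ·S=-103.6000
Node (1,1) S=96.9400: V=(p*·13.0314+(1−p*)·-53.8572)/1.1=-6.6600; Δ=(13.0314−-53.8572)/(126.9914−60.1028)=1.0000; B=V−Δ·S=-103.6000
Node (0,0) S=74.0000: V=(p*·-6.6600+(1−p*)·-57.7200)/1.1=-20.1818; Δ=(-6.6600−-57.7200)/(96.9400−45.8800)=1.0000; B=V−Δ·S=-94.1818
Self-financing check: at every node Δ·S+B equals the discounted successor values.

(0,0): Delta=1.0000 Bond=-94.1818
(1,0): Delta=1.0000 Bond=-103.6000
(1,1): Delta=1.0000 Bond=-103.6000
V0=-20.1818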